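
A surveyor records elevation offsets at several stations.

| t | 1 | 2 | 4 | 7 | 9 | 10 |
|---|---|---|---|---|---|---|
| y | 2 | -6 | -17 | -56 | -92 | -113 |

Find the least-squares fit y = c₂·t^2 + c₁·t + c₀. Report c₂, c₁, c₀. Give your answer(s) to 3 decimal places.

c₂ = -1.064, c₁ = -0.920, c₀ = 2.550

Compute the Gram sums: Σt^2·t^2 = 19235, Σt^2·t = 2145, Σt^2 = 251, Σt·t = 251, Σt = 33, Σ1 = 6.
And Σt^2·y = -21790, Σt·y = -2428, Σy = -282.
So MᵀM·[c₂, c₁, c₀]ᵀ = Mᵀy: [[19235, 2145, 251]; [2145, 251, 33]; [251, 33, 6]]·[c₂, c₁, c₀]ᵀ = [-21790, -2428, -282]ᵀ.
Row-reducing yields c₂ = -519/488, c₁ = -62401/67832, c₀ = 21625/8479.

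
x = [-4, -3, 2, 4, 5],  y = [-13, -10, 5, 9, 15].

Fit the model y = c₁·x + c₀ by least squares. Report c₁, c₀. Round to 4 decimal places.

c₁ = 2.9671, c₀ = -1.1737

Sums needed: Σx·x = 70, Σx = 4, Σ1 = 5.
And Σx·y = 203, Σy = 6.
AᵀA·[c₁, c₀]ᵀ = Aᵀy becomes [[70, 4]; [4, 5]]·[c₁, c₀]ᵀ = [203, 6]ᵀ.
det = 70·5 − 4² = 334.
c₁ = (203·5 − 4·6)/334 = 991/334; c₀ = (70·6 − 4·203)/334 = -196/167.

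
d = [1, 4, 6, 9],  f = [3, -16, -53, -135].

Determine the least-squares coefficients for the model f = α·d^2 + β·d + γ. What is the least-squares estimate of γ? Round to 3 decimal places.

γ = 1.718

With design matrix M, MᵀM = [[8114, 1010, 134]; [1010, 134, 20]; [134, 20, 4]] and Mᵀf = [-13096, -1594, -201]ᵀ.
Solving the 3×3 system (Gaussian elimination) gives α = -21/10, β = 125/34, γ = 146/85.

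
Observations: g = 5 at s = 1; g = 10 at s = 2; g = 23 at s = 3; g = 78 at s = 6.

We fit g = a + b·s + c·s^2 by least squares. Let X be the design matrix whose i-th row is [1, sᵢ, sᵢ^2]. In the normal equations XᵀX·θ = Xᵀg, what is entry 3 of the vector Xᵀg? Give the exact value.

Entry 3 ↔ basis s^2, so (Xᵀg)_{3} = Σᵢ (s^2)·gᵢ = (1)·(5) + (4)·(10) + (9)·(23) + (36)·(78) = 3060.

3060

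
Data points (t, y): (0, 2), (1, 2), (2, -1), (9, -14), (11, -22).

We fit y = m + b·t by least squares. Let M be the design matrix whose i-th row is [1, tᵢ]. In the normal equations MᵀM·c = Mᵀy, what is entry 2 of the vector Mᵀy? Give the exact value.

Entry 2 ↔ basis t, so (Mᵀy)_{2} = Σᵢ (t)·yᵢ = (0)·(2) + (1)·(2) + (2)·(-1) + (9)·(-14) + (11)·(-22) = -368.

-368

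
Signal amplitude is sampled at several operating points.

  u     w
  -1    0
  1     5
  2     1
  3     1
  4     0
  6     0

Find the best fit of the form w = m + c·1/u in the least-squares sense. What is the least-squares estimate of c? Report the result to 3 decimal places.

c = 1.997

Sums needed: Σ1 = 6, Σ1/u = 5/4, Σ1/u·1/u = 353/144.
And Σw = 7, Σ1/u·w = 35/6.
Normal equations: [[6, 5/4]; [5/4, 353/144]]·[m, c]ᵀ = [7, 35/6]ᵀ.
Δ = 6·(353/144) − (5/4)² = 631/48.
m = (7·(353/144) − (5/4)·(35/6))/(631/48) = 1421/1893; c = (6·(35/6) − (5/4)·7)/(631/48) = 1260/631.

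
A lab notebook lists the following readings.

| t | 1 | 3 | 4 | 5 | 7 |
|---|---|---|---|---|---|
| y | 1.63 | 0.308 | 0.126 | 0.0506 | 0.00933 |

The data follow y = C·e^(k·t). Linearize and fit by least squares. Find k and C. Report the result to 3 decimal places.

Linearized form: ln y = k·t + ln C. From the 5 transformed points,
Σt = 20.0000, Σ(t)² = 100.0000, Σln y = -10.4189, Σt·ln y = -58.9709.
Normal system: [[100.0000, 20.0000]; [20.0000, 5]]·[k, ln C]ᵀ = [-58.9709, -10.4189]ᵀ.
Solving (det = 100.0000): k = -0.86477, ln C = 1.37532, so C = exp(1.37532) = 3.95632.

k = -0.865, C = 3.956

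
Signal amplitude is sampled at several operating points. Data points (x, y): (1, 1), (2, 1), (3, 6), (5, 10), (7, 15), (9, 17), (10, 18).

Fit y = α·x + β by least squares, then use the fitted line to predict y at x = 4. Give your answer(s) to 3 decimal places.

Sums needed: Σx·x = 269, Σx = 37, Σ1 = 7.
And Σx·y = 509, Σy = 68.
AᵀA·[α, β]ᵀ = Aᵀy becomes [[269, 37]; [37, 7]]·[α, β]ᵀ = [509, 68]ᵀ.
det = 269·7 − 37² = 514.
α = (509·7 − 37·68)/514 = 1047/514; β = (269·68 − 37·509)/514 = -541/514.
At x = 4: ŷ = (1047/514)·(4) + (-541/514)·(1) = 3647/514.

ŷ = 7.095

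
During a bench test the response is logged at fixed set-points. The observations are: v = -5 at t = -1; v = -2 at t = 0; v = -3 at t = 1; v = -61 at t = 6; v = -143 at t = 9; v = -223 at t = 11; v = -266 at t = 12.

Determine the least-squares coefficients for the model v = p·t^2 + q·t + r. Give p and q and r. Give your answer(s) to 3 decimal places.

p = -2.032, q = 2.371, r = -1.807

Normal-equation sums: Σt^2·t^2 = 43236, Σt^2·t = 4004, Σt^2 = 384, Σt·t = 384, Σt = 38, Σ1 = 7.
And Σt^2·v = -79074, Σt·v = -7296, Σv = -703.
Solving the 3×3 system (Gaussian elimination) gives p = -113759/55972, q = 132717/55972, r = -50579/27986.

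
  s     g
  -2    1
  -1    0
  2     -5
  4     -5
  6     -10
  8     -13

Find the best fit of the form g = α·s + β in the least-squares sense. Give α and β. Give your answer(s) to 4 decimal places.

With design matrix X, XᵀX = [[125, 17]; [17, 6]] and Xᵀg = [-196, -32]ᵀ.
det = 125·6 − 17² = 461.
α = ((-196)·6 − 17·(-32))/461 = -632/461; β = (125·(-32) − 17·(-196))/461 = -668/461.

α = -1.3709, β = -1.4490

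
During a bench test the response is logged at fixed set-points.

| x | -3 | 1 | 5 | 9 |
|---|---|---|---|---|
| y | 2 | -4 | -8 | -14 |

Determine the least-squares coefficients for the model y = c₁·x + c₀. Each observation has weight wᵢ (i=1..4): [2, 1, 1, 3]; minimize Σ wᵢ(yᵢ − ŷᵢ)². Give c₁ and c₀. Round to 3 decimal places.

c₁ = -1.319, c₀ = -2.056

Setting ∂/∂c₁ … = 0 gives: 287·c₁ + 27·c₀ = -434;  27·c₁ + 7·c₀ = -50.
(Σwᵢ·x·x = 287, Σwᵢ·x = 27, Σwᵢ·1 = 7, Σwᵢ·x·y = -434, Σwᵢ·y = -50.)
Δ = 287·7 − 27² = 1280.
c₁ = ((-434)·7 − 27·(-50))/1280 = -211/160; c₀ = (287·(-50) − 27·(-434))/1280 = -329/160.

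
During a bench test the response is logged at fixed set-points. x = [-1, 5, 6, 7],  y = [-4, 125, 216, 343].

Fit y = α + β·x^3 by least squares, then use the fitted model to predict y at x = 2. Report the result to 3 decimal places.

ŷ = 5.925

The normal equations are: 4·α + 683·β = 680;  683·α + 179931·β = 179934.
Eliminating β: 179931·(row 1) − 683·(row 2) gives 253235·α = 179931·680 − 683·179934 = -541842, so α = -541842/253235.
Then β = (179934 − 683·(-541842/253235))/179931 = 255296/253235.
At x = 2: ŷ = (-541842/253235)·(1) + (255296/253235)·(8) = 1500526/253235.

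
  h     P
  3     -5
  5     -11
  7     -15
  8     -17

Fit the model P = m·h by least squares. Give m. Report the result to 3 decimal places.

Entries of MᵀM: Σh·h = 147.
For MᵀP: Σh·P = -311.
Normal equations: [[147]]·[m]ᵀ = [-311]ᵀ.
m = (-311)/147 = -2.11565.

m = -2.116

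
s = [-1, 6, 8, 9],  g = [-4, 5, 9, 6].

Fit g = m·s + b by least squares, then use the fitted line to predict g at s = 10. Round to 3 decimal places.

ĝ = 9.311

Normal-equation sums: Σs·s = 182, Σs = 22, Σ1 = 4.
Right-hand side: Σs·g = 160, Σg = 16.
Normal equations: [[182, 22]; [22, 4]]·[m, b]ᵀ = [160, 16]ᵀ.
Eliminating b: 4·(row 1) − 22·(row 2) gives 244·m = 4·160 − 22·16 = 288, so m = 72/61.
Then b = (16 − 22·(72/61))/4 = -152/61.
At s = 10: ĝ = (72/61)·(10) + (-152/61)·(1) = 568/61.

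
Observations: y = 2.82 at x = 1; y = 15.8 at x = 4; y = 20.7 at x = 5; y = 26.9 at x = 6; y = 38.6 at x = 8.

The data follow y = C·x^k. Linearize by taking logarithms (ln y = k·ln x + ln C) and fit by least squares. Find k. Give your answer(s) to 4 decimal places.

k = 1.2554

With ln yᵢ as the transformed response and ln xᵢ as the regressor:
XᵀX = [[12.0466, 6.8669]; [6.8669, 5]], rhs = [22.1984, 13.7723]ᵀ  (here Σln x = 6.8669, Σ(ln x)² = 12.0466, Σln y = 13.7723, Σln x·ln y = 22.1984).
Slope k = (n·Σln x·ln y − Σln x·Σln y)/(n·Σ(ln x)² − (Σln x)²) = (5·22.1984 − 6.8669·13.7723)/13.0781 = 1.25545; ln C = (Σln y − k·Σln x)/n = 1.03024.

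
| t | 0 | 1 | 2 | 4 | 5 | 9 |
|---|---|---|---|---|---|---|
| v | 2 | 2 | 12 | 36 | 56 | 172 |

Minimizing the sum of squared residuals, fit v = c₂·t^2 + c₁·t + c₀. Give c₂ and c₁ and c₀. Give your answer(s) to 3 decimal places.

Setting ∂/∂c₂ … = 0 gives: 7459·c₂ + 927·c₁ + 127·c₀ = 15958;  927·c₂ + 127·c₁ + 21·c₀ = 1998;  127·c₂ + 21·c₁ + 6·c₀ = 280.
(Σt^2·t^2 = 7459, Σt^2·t = 927, Σt^2 = 127, Σt·t = 127, Σt = 21, Σ1 = 6, Σt^2·v = 15958, Σt·v = 1998, Σv = 280.)
Row-reducing yields c₂ = 68237/33650, c₁ = 4977/6730, c₀ = 19443/16825.

c₂ = 2.028, c₁ = 0.740, c₀ = 1.156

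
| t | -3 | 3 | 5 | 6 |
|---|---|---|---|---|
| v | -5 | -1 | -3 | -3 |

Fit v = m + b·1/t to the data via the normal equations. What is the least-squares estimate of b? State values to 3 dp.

b = 5.200

Compute the Gram sums: Σ1 = 4, Σ1/t = 11/30, Σ1/t·1/t = 29/100.
Moment sums: Σv = -12, Σ1/t·v = 7/30.
So AᵀA·[m, b]ᵀ = Aᵀv: [[4, 11/30]; [11/30, 29/100]]·[m, b]ᵀ = [-12, 7/30]ᵀ.
Δ = 4·(29/100) − (11/30)² = 923/900.
m = ((-12)·(29/100) − (11/30)·(7/30))/(923/900) = -3209/923; b = (4·(7/30) − (11/30)·(-12))/(923/900) = 4800/923.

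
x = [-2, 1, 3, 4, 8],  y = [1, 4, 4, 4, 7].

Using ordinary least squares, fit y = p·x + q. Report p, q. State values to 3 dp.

p = 0.547, q = 2.467

Normal-equation sums: Σx·x = 94, Σx = 14, Σ1 = 5.
Right-hand side: Σx·y = 86, Σy = 20.
Normal equations: [[94, 14]; [14, 5]]·[p, q]ᵀ = [86, 20]ᵀ.
Eliminating q: 5·(row 1) − 14·(row 2) gives 274·p = 5·86 − 14·20 = 150, so p = 75/137.
Then q = (20 − 14·(75/137))/5 = 338/137.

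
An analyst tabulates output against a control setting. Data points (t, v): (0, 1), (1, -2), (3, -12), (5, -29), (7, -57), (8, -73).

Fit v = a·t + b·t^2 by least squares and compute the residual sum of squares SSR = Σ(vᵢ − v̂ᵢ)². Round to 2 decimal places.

Setting ∂/∂a … = 0 gives: 148·a + 1008·b = -1166;  1008·a + 7204·b = -8300.
Determinant 148·7204 − 1008² = 50128.
a = ((-1166)·7204 − 1008·(-8300))/50128 = -4183/6266; b = (148·(-8300) − 1008·(-1166))/50128 = -3317/3133.
Residuals: 1, -1715/6266, -2937/6266, 5051/6266, -2815/6266, 311/3133; SSR = 6755/3133.

SSR = 2.16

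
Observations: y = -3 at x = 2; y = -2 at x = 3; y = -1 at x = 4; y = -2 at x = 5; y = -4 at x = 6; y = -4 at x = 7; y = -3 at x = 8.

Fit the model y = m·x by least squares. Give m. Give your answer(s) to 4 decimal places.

Forming MᵀM = [[203]] and Mᵀy = [-102]ᵀ gives MᵀM·[m]ᵀ = Mᵀy.
m = (-102)/203 = -0.502463.

m = -0.5025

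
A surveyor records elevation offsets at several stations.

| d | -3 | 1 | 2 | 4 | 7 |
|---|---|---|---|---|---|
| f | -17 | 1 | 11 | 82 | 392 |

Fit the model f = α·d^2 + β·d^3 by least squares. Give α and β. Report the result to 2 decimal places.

Sums needed: Σd^2·d^2 = 2755, Σd^2·d^3 = 17621, Σd^3·d^3 = 122539.
And Σd^2·f = 20412, Σd^3·f = 140252.
So AᵀA·[α, β]ᵀ = Aᵀf: [[2755, 17621]; [17621, 122539]]·[α, β]ᵀ = [20412, 140252]ᵀ.
Determinant 2755·122539 − 17621² = 27095304.
α = (20412·122539 − 17621·140252)/27095304 = 3735697/3386913; β = (2755·140252 − 17621·20412)/27095304 = 3339301/3386913.

α = 1.10, β = 0.99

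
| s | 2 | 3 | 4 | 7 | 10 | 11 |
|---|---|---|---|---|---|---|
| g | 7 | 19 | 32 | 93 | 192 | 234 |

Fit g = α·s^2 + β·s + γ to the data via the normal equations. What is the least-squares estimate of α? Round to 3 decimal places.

α = 1.966

Entries of AᵀA: Σs^2·s^2 = 27395, Σs^2·s = 2773, Σs^2 = 299, Σs·s = 299, Σs = 37, Σ1 = 6.
Right-hand side: Σs^2·g = 52782, Σs·g = 5344, Σg = 577.
So AᵀA·[α, β, γ]ᵀ = Aᵀg: [[27395, 2773, 299]; [2773, 299, 37]; [299, 37, 6]]·[α, β, γ]ᵀ = [52782, 5344, 577]ᵀ.
Inverting the 3×3 Gram matrix, [α, β, γ]ᵀ = [5119/2604, -7489/13020, 1899/1085]ᵀ.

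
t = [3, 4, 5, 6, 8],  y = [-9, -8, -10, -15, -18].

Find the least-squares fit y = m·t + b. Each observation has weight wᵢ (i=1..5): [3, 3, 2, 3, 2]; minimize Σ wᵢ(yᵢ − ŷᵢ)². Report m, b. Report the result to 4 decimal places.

Normal-equation sums: Σwᵢ·t·t = 361, Σwᵢ·t = 65, Σwᵢ·1 = 13.
For MᵀWy: Σwᵢ·t·y = -835, Σwᵢ·y = -152.
Eliminating b: 13·(row 1) − 65·(row 2) gives 468·m = 13·(-835) − 65·(-152) = -975, so m = -25/12.
Then b = ((-152) − 65·(-25/12))/13 = -199/156.

m = -2.0833, b = -1.2756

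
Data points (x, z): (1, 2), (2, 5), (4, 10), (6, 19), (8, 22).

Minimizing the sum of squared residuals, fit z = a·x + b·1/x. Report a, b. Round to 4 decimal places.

With design matrix M, MᵀM = [[121, 5]; [5, 781/576]] and Mᵀz = [342, 155/12]ᵀ.
Eliminating b: (781/576)·(row 1) − 5·(row 2) gives (80101/576)·a = (781/576)·342 − 5·(155/12) = 38317/96, so a = 229902/80101.
Then b = ((155/12) − 5·(229902/80101))/(781/576) = -84720/80101.

a = 2.8702, b = -1.0577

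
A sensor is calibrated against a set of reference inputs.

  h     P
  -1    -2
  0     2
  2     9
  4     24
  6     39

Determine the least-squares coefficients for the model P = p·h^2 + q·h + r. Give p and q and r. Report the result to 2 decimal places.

p = 0.47, q = 3.55, r = 1.29

Sums needed: Σh^2·h^2 = 1569, Σh^2·h = 287, Σh^2 = 57, Σh·h = 57, Σh = 11, Σ1 = 5.
Right-hand side: Σh^2·P = 1822, Σh·P = 350, ΣP = 72.
Solving the 3×3 system (Gaussian elimination) gives p = 1173/2522, q = 8953/2522, r = 1624/1261.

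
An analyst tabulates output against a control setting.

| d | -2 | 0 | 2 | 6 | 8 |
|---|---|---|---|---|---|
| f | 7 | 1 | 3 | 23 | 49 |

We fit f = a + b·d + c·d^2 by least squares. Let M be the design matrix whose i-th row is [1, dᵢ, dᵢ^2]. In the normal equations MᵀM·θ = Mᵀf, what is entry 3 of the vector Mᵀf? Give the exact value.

4004

Entry 3 ↔ basis d^2, so (Mᵀf)_{3} = Σᵢ (d^2)·fᵢ = (4)·(7) + (0)·(1) + (4)·(3) + (36)·(23) + (64)·(49) = 4004.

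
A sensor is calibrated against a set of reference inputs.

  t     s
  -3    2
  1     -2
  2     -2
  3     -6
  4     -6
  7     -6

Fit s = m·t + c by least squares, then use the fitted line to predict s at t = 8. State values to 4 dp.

ŝ = -8.3855

Compute the Gram sums: Σt·t = 88, Σt = 14, Σ1 = 6.
Moment sums: Σt·s = -96, Σs = -20.
Normal equations: [[88, 14]; [14, 6]]·[m, c]ᵀ = [-96, -20]ᵀ.
Eliminating c: 6·(row 1) − 14·(row 2) gives 332·m = 6·(-96) − 14·(-20) = -296, so m = -74/83.
Then c = ((-20) − 14·(-74/83))/6 = -104/83.
At t = 8: ŝ = (-74/83)·(8) + (-104/83)·(1) = -696/83.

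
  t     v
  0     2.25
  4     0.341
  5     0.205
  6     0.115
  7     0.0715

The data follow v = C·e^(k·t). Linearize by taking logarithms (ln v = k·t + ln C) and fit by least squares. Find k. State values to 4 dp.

k = -0.4934

With ln vᵢ as the transformed response and tᵢ as the regressor:
Σt = 22.0000, Σ(t)² = 126.0000, Σln v = -6.6506, Σt·ln v = -43.6706.
Normal system: [[126.0000, 22.0000]; [22.0000, 5]]·[k, ln C]ᵀ = [-43.6706, -6.6506]ᵀ.
Δ = 126.0000·5 − (22.0000)² = 146.0000; k = (-43.6706·5 − 22.0000·-6.6506)/146.0000 = -0.49343, ln C = (126.0000·-6.6506 − 22.0000·-43.6706)/146.0000 = 0.84096.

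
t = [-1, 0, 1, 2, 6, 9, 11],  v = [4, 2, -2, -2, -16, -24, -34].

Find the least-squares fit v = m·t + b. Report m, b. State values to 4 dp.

From the data, Σt·t = 244, Σt = 28, Σ1 = 7.
Right-hand side: Σt·v = -696, Σv = -72.
Δ = 244·7 − 28² = 924.
m = ((-696)·7 − 28·(-72))/924 = -34/11; b = (244·(-72) − 28·(-696))/924 = 160/77.

m = -3.0909, b = 2.0779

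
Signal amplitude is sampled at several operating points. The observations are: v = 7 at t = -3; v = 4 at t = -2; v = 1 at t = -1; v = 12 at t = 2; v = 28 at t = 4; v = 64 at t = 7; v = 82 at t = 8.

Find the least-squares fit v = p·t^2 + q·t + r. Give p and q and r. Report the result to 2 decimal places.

p = 0.97, q = 1.99, r = 3.71

The normal equations are: 6867·p + 891·q + 147·r = 8960;  891·p + 147·q + 15·r = 1210;  147·p + 15·q + 7·r = 198.
Solving the 3×3 system (Gaussian elimination) gives p = 28867/29862, q = 1417/711, r = 36977/9954.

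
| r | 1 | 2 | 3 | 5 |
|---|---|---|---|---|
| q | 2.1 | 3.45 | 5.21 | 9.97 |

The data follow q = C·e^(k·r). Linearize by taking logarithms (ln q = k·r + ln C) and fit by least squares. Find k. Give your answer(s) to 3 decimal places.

Linearized form: ln q = k·r + ln C. From the 4 transformed points,
AᵀA = [[39.0000, 11.0000]; [11.0000, 4]], rhs = [19.6683, 5.9305]ᵀ  (here Σr = 11.0000, Σ(r)² = 39.0000, Σln q = 5.9305, Σr·ln q = 19.6683).
Solving (det = 35.0000): k = 0.38395, ln C = 0.42677.

k = 0.384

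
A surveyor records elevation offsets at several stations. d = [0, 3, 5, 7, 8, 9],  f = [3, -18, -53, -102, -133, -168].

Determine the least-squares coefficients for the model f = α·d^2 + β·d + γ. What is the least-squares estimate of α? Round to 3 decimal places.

α = -1.974

Forming MᵀM = [[13764, 1736, 228]; [1736, 228, 32]; [228, 32, 6]] and Mᵀf = [-28605, -3609, -471]ᵀ gives MᵀM·[α, β, γ]ᵀ = Mᵀf.
Row-reducing yields α = -987/500, β = -123/100, γ = 384/125.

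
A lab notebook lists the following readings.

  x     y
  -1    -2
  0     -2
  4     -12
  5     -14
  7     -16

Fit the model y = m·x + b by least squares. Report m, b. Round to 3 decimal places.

From the data, Σx·x = 91, Σx = 15, Σ1 = 5.
Right-hand side: Σx·y = -228, Σy = -46.
Δ = 91·5 − 15² = 230.
m = ((-228)·5 − 15·(-46))/230 = -45/23; b = (91·(-46) − 15·(-228))/230 = -383/115.

m = -1.957, b = -3.330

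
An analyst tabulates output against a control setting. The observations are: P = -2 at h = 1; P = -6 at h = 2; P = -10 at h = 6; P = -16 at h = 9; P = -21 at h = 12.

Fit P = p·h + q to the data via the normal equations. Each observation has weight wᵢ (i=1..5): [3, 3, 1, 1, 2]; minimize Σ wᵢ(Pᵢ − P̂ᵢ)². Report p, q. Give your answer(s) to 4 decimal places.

p = -1.6266, q = -1.3924

From the data, Σwᵢ·h·h = 420, Σwᵢ·h = 48, Σwᵢ·1 = 10.
And Σwᵢ·h·P = -750, Σwᵢ·P = -92.
Normal equations: [[420, 48]; [48, 10]]·[p, q]ᵀ = [-750, -92]ᵀ.
Determinant 420·10 − 48² = 1896.
p = ((-750)·10 − 48·(-92))/1896 = -257/158; q = (420·(-92) − 48·(-750))/1896 = -110/79.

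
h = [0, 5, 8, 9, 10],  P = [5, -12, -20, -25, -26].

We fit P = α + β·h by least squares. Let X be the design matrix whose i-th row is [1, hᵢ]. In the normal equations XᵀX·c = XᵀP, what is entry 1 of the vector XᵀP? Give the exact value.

-78

Entry 1 ↔ basis 1, so (XᵀP)_{1} = Σᵢ Pᵢ = (1)·(5) + (1)·(-12) + (1)·(-20) + (1)·(-25) + (1)·(-26) = -78.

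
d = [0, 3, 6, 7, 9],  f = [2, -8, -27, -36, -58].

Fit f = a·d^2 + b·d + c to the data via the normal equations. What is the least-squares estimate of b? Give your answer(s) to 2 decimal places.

b = -1.33

From the data, Σd^2·d^2 = 10339, Σd^2·d = 1315, Σd^2 = 175, Σd·d = 175, Σd = 25, Σ1 = 5.
And Σd^2·f = -7506, Σd·f = -960, Σf = -127.
Normal equations: [[10339, 1315, 175]; [1315, 175, 25]; [175, 25, 5]]·[a, b, c]ᵀ = [-7506, -960, -127]ᵀ.
Row-reducing yields a = -67/114, b = -757/570, c = 172/95.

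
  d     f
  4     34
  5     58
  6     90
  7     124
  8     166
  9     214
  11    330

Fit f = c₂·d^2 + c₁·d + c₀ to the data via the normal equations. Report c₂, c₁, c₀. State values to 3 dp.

c₂ = 3.054, c₁ = -3.652, c₀ = 0.195

Sums needed: Σd^2·d^2 = 29876, Σd^2·d = 3320, Σd^2 = 392, Σd·d = 392, Σd = 50, Σ1 = 7.
Moment sums: Σd^2·f = 79198, Σd·f = 8718, Σf = 1016.
Normal equations: [[29876, 3320, 392]; [3320, 392, 50]; [392, 50, 7]]·[c₂, c₁, c₀]ᵀ = [79198, 8718, 1016]ᵀ.
Row-reducing yields c₂ = 1411/462, c₁ = -241/66, c₀ = 15/77.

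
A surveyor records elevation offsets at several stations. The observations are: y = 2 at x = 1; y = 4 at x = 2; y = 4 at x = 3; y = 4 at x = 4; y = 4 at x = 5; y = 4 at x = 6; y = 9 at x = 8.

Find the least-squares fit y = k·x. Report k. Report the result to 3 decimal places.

k = 0.994

Compute the Gram sums: Σx·x = 155.
Moment sums: Σx·y = 154.
Normal equations: [[155]]·[k]ᵀ = [154]ᵀ.
Hence k = 154 / 155 ≈ 0.993548.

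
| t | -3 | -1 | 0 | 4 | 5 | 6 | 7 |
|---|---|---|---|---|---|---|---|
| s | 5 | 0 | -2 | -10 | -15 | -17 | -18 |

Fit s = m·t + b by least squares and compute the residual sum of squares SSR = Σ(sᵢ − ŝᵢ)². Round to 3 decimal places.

Normal-equation sums: Σt·t = 136, Σt = 18, Σ1 = 7.
For Mᵀs: Σt·s = -358, Σs = -57.
Normal equations: [[136, 18]; [18, 7]]·[m, b]ᵀ = [-358, -57]ᵀ.
Eliminating b: 7·(row 1) − 18·(row 2) gives 628·m = 7·(-358) − 18·(-57) = -1480, so m = -370/157.
Then b = ((-57) − 18·(-370/157))/7 = -327/157.
Residuals: 2/157, -43/157, 13/157, 237/157, -178/157, -122/157, 91/157; SSR = 720/157.

SSR = 4.586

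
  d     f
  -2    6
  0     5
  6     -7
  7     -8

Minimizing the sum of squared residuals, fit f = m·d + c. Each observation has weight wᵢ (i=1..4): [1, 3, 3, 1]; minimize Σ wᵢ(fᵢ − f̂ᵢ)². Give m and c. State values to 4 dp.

From the data, Σwᵢ·d·d = 161, Σwᵢ·d = 23, Σwᵢ·1 = 8.
And Σwᵢ·d·f = -194, Σwᵢ·f = -8.
det = 161·8 − 23² = 759.
m = ((-194)·8 − 23·(-8))/759 = -456/253; c = (161·(-8) − 23·(-194))/759 = 46/11.

m = -1.8024, c = 4.1818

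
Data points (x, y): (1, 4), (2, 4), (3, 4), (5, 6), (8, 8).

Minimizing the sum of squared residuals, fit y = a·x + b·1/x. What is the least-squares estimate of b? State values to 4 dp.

Sums needed: Σx·x = 103, Σx·1/x = 5, Σ1/x·1/x = 20401/14400.
Moment sums: Σx·y = 118, Σ1/x·y = 143/15.
Normal equations: [[103, 5]; [5, 20401/14400]]·[a, b]ᵀ = [118, 143/15]ᵀ.
det = 103·(20401/14400) − 5² = 1741303/14400.
a = (118·(20401/14400) − 5·(143/15))/(1741303/14400) = 1720918/1741303; b = (103·(143/15) − 5·118)/(1741303/14400) = 5643840/1741303.

b = 3.2412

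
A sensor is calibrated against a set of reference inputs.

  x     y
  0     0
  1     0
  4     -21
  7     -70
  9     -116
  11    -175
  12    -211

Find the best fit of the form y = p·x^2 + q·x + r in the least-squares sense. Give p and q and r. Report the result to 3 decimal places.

Compute the Gram sums: Σx^2·x^2 = 44596, Σx^2·x = 4196, Σx^2 = 412, Σx·x = 412, Σx = 44, Σ1 = 7.
Moment sums: Σx^2·y = -64721, Σx·y = -6075, Σy = -593.
MᵀM·[p, q, r]ᵀ = Mᵀy becomes [[44596, 4196, 412]; [4196, 412, 44]; [412, 44, 7]]·[p, q, r]ᵀ = [-64721, -6075, -593]ᵀ.
Inverting the 3×3 Gram matrix, [p, q, r]ᵀ = [-39001/25578, 38405/51156, 3982/12789]ᵀ.

p = -1.525, q = 0.751, r = 0.311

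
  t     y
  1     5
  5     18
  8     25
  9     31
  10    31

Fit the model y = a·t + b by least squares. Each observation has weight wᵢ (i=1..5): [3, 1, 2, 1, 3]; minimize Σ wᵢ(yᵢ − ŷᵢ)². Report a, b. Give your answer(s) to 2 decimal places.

AᵀWA·[a, b]ᵀ = AᵀWy reads: 537·a + 63·b = 1714;  63·a + 10·b = 207.
Eliminating b: 10·(row 1) − 63·(row 2) gives 1401·a = 10·1714 − 63·207 = 4099, so a = 4099/1401.
Then b = (207 − 63·(4099/1401))/10 = 1059/467.

a = 2.93, b = 2.27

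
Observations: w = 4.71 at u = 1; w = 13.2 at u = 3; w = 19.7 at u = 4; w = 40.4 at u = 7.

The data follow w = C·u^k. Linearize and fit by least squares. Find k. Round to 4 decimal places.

k = 1.0914

Linearized form: ln w = k·ln u + ln C. From the 4 transformed points,
XᵀX = [[6.9153, 4.4308]; [4.4308, 4]], rhs = [14.1643, 10.8094]ᵀ  (here Σln u = 4.4308, Σ(ln u)² = 6.9153, Σln w = 10.8094, Σln u·ln w = 14.1643).
Δ = 6.9153·4 − (4.4308)² = 8.0292; k = (14.1643·4 − 4.4308·10.8094)/8.0292 = 1.09137, ln C = (6.9153·10.8094 − 4.4308·14.1643)/8.0292 = 1.49342.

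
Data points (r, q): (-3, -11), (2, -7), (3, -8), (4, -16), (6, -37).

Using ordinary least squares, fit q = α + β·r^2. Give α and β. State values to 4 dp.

α = -1.3963, β = -0.9732

Forming AᵀA = [[5, 74]; [74, 1730]] and Aᵀq = [-79, -1787]ᵀ gives AᵀA·[α, β]ᵀ = Aᵀq.
det = 5·1730 − 74² = 3174.
α = ((-79)·1730 − 74·(-1787))/3174 = -2216/1587; β = (5·(-1787) − 74·(-79))/3174 = -3089/3174.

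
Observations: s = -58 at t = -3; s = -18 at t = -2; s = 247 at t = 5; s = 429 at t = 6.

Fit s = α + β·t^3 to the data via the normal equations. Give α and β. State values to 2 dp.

Normal-equation sums: Σ1 = 4, Σt^3 = 306, Σt^3·t^3 = 63074.
Moment sums: Σs = 600, Σt^3·s = 125249.
So AᵀA·[α, β]ᵀ = Aᵀs: [[4, 306]; [306, 63074]]·[α, β]ᵀ = [600, 125249]ᵀ.
Determinant 4·63074 − 306² = 158660.
α = (600·63074 − 306·125249)/158660 = -240897/79330; β = (4·125249 − 306·600)/158660 = 79349/39665.

α = -3.04, β = 2.00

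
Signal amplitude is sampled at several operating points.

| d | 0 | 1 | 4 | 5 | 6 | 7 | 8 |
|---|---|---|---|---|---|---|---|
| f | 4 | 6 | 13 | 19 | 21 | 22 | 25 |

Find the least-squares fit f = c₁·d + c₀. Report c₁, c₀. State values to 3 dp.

Entries of XᵀX: Σd·d = 191, Σd = 31, Σ1 = 7.
Moment sums: Σd·f = 633, Σf = 110.
Normal equations: [[191, 31]; [31, 7]]·[c₁, c₀]ᵀ = [633, 110]ᵀ.
Eliminating c₀: 7·(row 1) − 31·(row 2) gives 376·c₁ = 7·633 − 31·110 = 1021, so c₁ = 1021/376.
Then c₀ = (110 − 31·(1021/376))/7 = 1387/376.

c₁ = 2.715, c₀ = 3.689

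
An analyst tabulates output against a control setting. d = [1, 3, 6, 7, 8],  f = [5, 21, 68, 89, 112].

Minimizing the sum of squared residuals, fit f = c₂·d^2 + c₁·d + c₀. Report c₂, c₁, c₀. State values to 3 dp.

c₂ = 1.396, c₁ = 2.809, c₀ = 0.551

Normal-equation sums: Σd^2·d^2 = 7875, Σd^2·d = 1099, Σd^2 = 159, Σd·d = 159, Σd = 25, Σ1 = 5.
And Σd^2·f = 14171, Σd·f = 1995, Σf = 295.
AᵀA·[c₂, c₁, c₀]ᵀ = Aᵀf becomes [[7875, 1099, 159]; [1099, 159, 25]; [159, 25, 5]]·[c₂, c₁, c₀]ᵀ = [14171, 1995, 295]ᵀ.
Solving the 3×3 system (Gaussian elimination) gives c₂ = 5975/4279, c₁ = 12020/4279, c₀ = 2356/4279.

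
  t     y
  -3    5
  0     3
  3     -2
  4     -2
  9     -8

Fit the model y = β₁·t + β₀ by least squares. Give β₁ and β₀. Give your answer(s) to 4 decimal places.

β₁ = -1.1158, β₀ = 2.1010

MᵀM·[β₁, β₀]ᵀ = Mᵀy reads: 115·β₁ + 13·β₀ = -101;  13·β₁ + 5·β₀ = -4.
(Σt·t = 115, Σt = 13, Σ1 = 5, Σt·y = -101, Σy = -4.)
Δ = 115·5 − 13² = 406.
β₁ = ((-101)·5 − 13·(-4))/406 = -453/406; β₀ = (115·(-4) − 13·(-101))/406 = 853/406.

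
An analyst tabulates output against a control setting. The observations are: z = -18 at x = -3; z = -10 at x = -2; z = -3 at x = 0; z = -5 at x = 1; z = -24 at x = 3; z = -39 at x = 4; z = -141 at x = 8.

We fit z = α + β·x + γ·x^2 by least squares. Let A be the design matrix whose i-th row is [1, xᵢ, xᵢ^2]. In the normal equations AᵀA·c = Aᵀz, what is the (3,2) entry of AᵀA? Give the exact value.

569

Row 3 ↔ basis x^2, column 2 ↔ basis x, so (AᵀA)_{3,2} = Σᵢ (x^2)·(x) = (9)·(-3) + (4)·(-2) + (0)·(0) + (1)·(1) + (9)·(3) + (16)·(4) + (64)·(8) = 569.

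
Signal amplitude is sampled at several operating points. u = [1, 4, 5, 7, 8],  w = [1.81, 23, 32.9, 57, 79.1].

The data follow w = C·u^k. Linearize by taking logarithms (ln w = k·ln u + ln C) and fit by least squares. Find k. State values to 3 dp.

With ln wᵢ as the transformed response and ln uᵢ as the regressor:
Σln u = 7.0211, Σ(ln u)² = 12.6227, Σln w = 15.6361, Σln u·ln w = 26.9253.
Equations: 12.6227·k + 7.0211·ln C = 26.9253;  7.0211·k + 5·ln C = 15.6361.
Solving (det = 13.8181): k = 1.79796, ln C = 0.60248.

k = 1.798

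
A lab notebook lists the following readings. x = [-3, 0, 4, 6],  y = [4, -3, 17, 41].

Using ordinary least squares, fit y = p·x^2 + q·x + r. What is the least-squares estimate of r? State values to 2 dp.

Compute the Gram sums: Σx^2·x^2 = 1633, Σx^2·x = 253, Σx^2 = 61, Σx·x = 61, Σx = 7, Σ1 = 4.
Right-hand side: Σx^2·y = 1784, Σx·y = 302, Σy = 59.
Row-reducing yields p = 12/11, q = 115/143, r = -471/143.

r = -3.29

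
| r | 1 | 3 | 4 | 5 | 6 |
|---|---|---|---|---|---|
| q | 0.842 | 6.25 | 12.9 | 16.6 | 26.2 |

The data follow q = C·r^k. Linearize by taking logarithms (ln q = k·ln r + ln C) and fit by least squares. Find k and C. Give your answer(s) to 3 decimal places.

k = 1.907, C = 0.830

Taking logs, ln q = k·ln r + ln C, so regress ln q on ln r.
Σln r = 5.8861, Σ(ln r)² = 8.9295, Σln q = 10.2930, Σln r·ln q = 15.9314.
Equations: 8.9295·k + 5.8861·ln C = 15.9314;  5.8861·k + 5·ln C = 10.2930.
Slope k = (n·Σln r·ln q − Σln r·Σln q)/(n·Σ(ln r)² − (Σln r)²) = (5·15.9314 − 5.8861·10.2930)/10.0010 = 1.90693; ln C = (Σln q − k·Σln r)/n = -0.18627, so C = exp(-0.18627) = 0.83005.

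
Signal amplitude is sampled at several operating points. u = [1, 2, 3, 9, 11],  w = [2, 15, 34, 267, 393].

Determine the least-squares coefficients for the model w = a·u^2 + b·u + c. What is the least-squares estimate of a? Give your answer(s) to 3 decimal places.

a = 2.937

MᵀM·[a, b, c]ᵀ = Mᵀw reads: 21300·a + 2096·b + 216·c = 69548;  2096·a + 216·b + 26·c = 6860;  216·a + 26·b + 5·c = 711.
Row-reducing yields a = 19037/6481, b = 48983/12962, c = -28156/6481.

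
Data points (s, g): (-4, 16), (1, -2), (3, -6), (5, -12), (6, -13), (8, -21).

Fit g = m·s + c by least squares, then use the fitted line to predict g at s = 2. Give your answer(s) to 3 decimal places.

Sums needed: Σs·s = 151, Σs = 19, Σ1 = 6.
Moment sums: Σs·g = -390, Σg = -38.
So MᵀM·[m, c]ᵀ = Mᵀg: [[151, 19]; [19, 6]]·[m, c]ᵀ = [-390, -38]ᵀ.
Eliminating c: 6·(row 1) − 19·(row 2) gives 545·m = 6·(-390) − 19·(-38) = -1618, so m = -1618/545.
Then c = ((-38) − 19·(-1618/545))/6 = 1672/545.
At s = 2: ĝ = (-1618/545)·(2) + (1672/545)·(1) = -1564/545.

ĝ = -2.870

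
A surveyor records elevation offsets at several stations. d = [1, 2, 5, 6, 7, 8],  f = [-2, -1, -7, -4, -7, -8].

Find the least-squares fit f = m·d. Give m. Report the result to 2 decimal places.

m = -0.98

With design matrix X, XᵀX = [[179]] and Xᵀf = [-176]ᵀ.
Hence m = -176 / 179 ≈ -0.98324.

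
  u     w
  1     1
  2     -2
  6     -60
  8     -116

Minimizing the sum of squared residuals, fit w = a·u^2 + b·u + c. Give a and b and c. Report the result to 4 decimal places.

a = -2.2626, b = 3.6366, c = -0.3126

With design matrix M, MᵀM = [[5409, 737, 105]; [737, 105, 17]; [105, 17, 4]] and Mᵀw = [-9591, -1291, -177]ᵀ.
Row-reducing yields a = -5299/2342, b = 8517/2342, c = -366/1171.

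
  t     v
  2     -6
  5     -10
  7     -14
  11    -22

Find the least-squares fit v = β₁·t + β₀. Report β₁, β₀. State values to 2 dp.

From the data, Σt·t = 199, Σt = 25, Σ1 = 4.
And Σt·v = -402, Σv = -52.
Normal equations: [[199, 25]; [25, 4]]·[β₁, β₀]ᵀ = [-402, -52]ᵀ.
Δ = 199·4 − 25² = 171.
β₁ = ((-402)·4 − 25·(-52))/171 = -308/171; β₀ = (199·(-52) − 25·(-402))/171 = -298/171.

β₁ = -1.80, β₀ = -1.74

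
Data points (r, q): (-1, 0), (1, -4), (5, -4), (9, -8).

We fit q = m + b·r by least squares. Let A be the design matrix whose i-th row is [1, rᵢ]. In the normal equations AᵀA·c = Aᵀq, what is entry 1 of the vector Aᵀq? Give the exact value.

-16

Entry 1 ↔ basis 1, so (Aᵀq)_{1} = Σᵢ qᵢ = (1)·(0) + (1)·(-4) + (1)·(-4) + (1)·(-8) = -16.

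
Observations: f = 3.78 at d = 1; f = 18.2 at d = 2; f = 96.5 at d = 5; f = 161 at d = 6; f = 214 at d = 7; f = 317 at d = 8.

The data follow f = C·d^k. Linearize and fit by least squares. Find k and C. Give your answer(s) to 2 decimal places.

k = 2.07, C = 3.92

Taking logs, ln f = k·ln d + ln C, so regress ln f on ln d.
Σln d = 8.1197, Σ(ln d)² = 14.3918, Σln f = 25.0070, Σln d·ln f = 40.8872.
Equations: 14.3918·k + 8.1197·ln C = 40.8872;  8.1197·k + 6·ln C = 25.0070.
Solving (det = 20.4213): k = 2.07010, ln C = 1.36640, so C = exp(1.36640) = 3.92121.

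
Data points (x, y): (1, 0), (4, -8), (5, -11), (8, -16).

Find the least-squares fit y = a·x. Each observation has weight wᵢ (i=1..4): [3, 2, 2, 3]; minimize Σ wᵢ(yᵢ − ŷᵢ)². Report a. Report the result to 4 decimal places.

a = -2.0144

Entries of AᵀWA: Σwᵢ·x·x = 277.
Right-hand side: Σwᵢ·x·y = -558.
Normal equations: [[277]]·[a]ᵀ = [-558]ᵀ.
Hence a = -558 / 277 ≈ -2.01444.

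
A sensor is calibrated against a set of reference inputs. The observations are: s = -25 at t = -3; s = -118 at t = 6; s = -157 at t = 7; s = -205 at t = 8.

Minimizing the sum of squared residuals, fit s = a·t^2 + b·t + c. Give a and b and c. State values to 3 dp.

a = -3.025, b = -1.196, c = -1.371

Setting ∂/∂a … = 0 gives: 7874·a + 1044·b + 158·c = -25286;  1044·a + 158·b + 18·c = -3372;  158·a + 18·b + 4·c = -505.
Row-reducing yields a = -44931/14852, b = -17763/14852, c = -20357/14852.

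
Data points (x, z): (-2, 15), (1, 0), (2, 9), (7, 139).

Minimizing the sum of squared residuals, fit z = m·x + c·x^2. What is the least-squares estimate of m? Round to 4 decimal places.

The normal equations are: 58·m + 344·c = 961;  344·m + 2434·c = 6907.
(Σx·x = 58, Σx·x^2 = 344, Σx^2·x^2 = 2434, Σx·z = 961, Σx^2·z = 6907.)
Eliminating c: 2434·(row 1) − 344·(row 2) gives 22836·m = 2434·961 − 344·6907 = -36934, so m = -18467/11418.
Then c = (6907 − 344·(-18467/11418))/2434 = 35011/11418.

m = -1.6174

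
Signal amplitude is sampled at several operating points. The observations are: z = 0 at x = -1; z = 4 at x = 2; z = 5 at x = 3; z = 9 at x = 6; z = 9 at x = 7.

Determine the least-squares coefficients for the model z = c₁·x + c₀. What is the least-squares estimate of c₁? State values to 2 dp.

Compute the Gram sums: Σx·x = 99, Σx = 17, Σ1 = 5.
For Mᵀz: Σx·z = 140, Σz = 27.
MᵀM·[c₁, c₀]ᵀ = Mᵀz becomes [[99, 17]; [17, 5]]·[c₁, c₀]ᵀ = [140, 27]ᵀ.
Δ = 99·5 − 17² = 206.
c₁ = (140·5 − 17·27)/206 = 241/206; c₀ = (99·27 − 17·140)/206 = 293/206.

c₁ = 1.17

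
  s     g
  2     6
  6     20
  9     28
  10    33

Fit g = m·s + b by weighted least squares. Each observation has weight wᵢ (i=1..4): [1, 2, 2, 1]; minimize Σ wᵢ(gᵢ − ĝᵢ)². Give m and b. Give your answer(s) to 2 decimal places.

XᵀWX·[m, b]ᵀ = XᵀWg reads: 338·m + 42·b = 1086;  42·m + 6·b = 135.
Determinant 338·6 − 42² = 264.
m = (1086·6 − 42·135)/264 = 141/44; b = (338·135 − 42·1086)/264 = 3/44.

m = 3.20, b = 0.07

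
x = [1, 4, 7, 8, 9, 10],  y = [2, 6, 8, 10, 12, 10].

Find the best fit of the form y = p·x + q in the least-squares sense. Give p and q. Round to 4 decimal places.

Setting ∂/∂p … = 0 gives: 311·p + 39·q = 370;  39·p + 6·q = 48.
Determinant 311·6 − 39² = 345.
p = (370·6 − 39·48)/345 = 116/115; q = (311·48 − 39·370)/345 = 166/115.

p = 1.0087, q = 1.4435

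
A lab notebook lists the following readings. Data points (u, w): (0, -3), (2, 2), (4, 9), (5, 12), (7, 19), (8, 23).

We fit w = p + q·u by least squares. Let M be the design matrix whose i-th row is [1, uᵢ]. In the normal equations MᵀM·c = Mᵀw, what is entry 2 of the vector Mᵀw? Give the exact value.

Entry 2 ↔ basis u, so (Mᵀw)_{2} = Σᵢ (u)·wᵢ = (0)·(-3) + (2)·(2) + (4)·(9) + (5)·(12) + (7)·(19) + (8)·(23) = 417.

417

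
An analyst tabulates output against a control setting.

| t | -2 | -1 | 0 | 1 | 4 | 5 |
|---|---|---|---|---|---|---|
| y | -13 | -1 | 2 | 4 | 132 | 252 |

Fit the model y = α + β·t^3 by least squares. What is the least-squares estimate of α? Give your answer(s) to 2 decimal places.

From the data, Σ1 = 6, Σt^3 = 181, Σt^3·t^3 = 19787.
For Mᵀy: Σy = 376, Σt^3·y = 40057.
Eliminating β: 19787·(row 1) − 181·(row 2) gives 85961·α = 19787·376 − 181·40057 = 189595, so α = 189595/85961.
Then β = (40057 − 181·(189595/85961))/19787 = 172286/85961.

α = 2.21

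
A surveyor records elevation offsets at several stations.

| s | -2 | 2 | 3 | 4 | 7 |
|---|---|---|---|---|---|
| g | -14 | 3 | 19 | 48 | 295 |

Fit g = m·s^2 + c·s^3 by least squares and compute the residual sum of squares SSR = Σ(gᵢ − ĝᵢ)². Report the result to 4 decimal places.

SSR = 4.9384

Normal-equation sums: Σs^2·s^2 = 2770, Σs^2·s^3 = 18074, Σs^3·s^3 = 122602.
And Σs^2·g = 15350, Σs^3·g = 104906.
Normal equations: [[2770, 18074]; [18074, 122602]]·[m, c]ᵀ = [15350, 104906]ᵀ.
Eliminating c: 122602·(row 1) − 18074·(row 2) gives 12938064·m = 122602·15350 − 18074·104906 = -14130344, so m = -1766293/1617258.
Then c = (104906 − 18074·(-1766293/1617258))/122602 = 1644215/1617258.
Residuals: -1211360/808629, -206129/269543, 371789/269543, 329656/808629, -163139/808629; SSR = 3993335/808629.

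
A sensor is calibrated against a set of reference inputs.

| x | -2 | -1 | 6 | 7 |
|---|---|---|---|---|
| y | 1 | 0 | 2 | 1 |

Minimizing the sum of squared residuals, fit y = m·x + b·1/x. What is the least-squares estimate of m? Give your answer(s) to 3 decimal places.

Forming MᵀM = [[90, 4]; [4, 1145/882]] and Mᵀy = [17, -1/42]ᵀ gives MᵀM·[m, b]ᵀ = Mᵀy.
Eliminating b: (1145/882)·(row 1) − 4·(row 2) gives (4941/49)·m = (1145/882)·17 − 4·(-1/42) = 19549/882, so m = 19549/88938.
Then b = ((-1/42) − 4·(19549/88938))/(1145/882) = -3437/4941.

m = 0.220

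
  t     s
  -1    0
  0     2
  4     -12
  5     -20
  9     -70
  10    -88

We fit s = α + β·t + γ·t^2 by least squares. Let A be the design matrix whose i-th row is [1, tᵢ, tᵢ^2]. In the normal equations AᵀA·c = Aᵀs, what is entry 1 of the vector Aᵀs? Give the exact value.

-188

Entry 1 ↔ basis 1, so (Aᵀs)_{1} = Σᵢ sᵢ = (1)·(0) + (1)·(2) + (1)·(-12) + (1)·(-20) + (1)·(-70) + (1)·(-88) = -188.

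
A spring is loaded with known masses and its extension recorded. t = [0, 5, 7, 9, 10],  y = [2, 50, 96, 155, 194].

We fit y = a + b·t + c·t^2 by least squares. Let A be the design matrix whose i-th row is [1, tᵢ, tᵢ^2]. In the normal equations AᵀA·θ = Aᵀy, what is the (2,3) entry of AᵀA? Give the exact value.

Row 2 ↔ basis t, column 3 ↔ basis t^2, so (AᵀA)_{2,3} = Σᵢ (t)·(t^2) = (0)·(0) + (5)·(25) + (7)·(49) + (9)·(81) + (10)·(100) = 2197.

2197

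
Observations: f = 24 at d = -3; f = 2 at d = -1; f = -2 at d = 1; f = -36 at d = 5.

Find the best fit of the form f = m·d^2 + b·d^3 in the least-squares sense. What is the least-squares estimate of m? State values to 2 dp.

m = 1.12

The normal system AᵀA·[m, b]ᵀ = Aᵀf is [[708, 2882]; [2882, 16356]]·[m, b]ᵀ = [-684, -5152]ᵀ.
Eliminating b: 16356·(row 1) − 2882·(row 2) gives 3274124·m = 16356·(-684) − 2882·(-5152) = 3660560, so m = 915140/818531.
Then b = ((-5152) − 2882·(915140/818531))/16356 = -419082/818531.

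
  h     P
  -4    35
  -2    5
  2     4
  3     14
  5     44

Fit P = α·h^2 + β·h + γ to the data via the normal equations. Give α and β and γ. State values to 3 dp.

Sums needed: Σh^2·h^2 = 994, Σh^2·h = 88, Σh^2 = 58, Σh·h = 58, Σh = 4, Σ1 = 5.
Moment sums: Σh^2·P = 1822, Σh·P = 120, ΣP = 102.
MᵀM·[α, β, γ]ᵀ = MᵀP becomes [[994, 88, 58]; [88, 58, 4]; [58, 4, 5]]·[α, β, γ]ᵀ = [1822, 120, 102]ᵀ.
Inverting the 3×3 Gram matrix, [α, β, γ]ᵀ = [41761/19839, -17800/19839, -21824/6613]ᵀ.

α = 2.105, β = -0.897, γ = -3.300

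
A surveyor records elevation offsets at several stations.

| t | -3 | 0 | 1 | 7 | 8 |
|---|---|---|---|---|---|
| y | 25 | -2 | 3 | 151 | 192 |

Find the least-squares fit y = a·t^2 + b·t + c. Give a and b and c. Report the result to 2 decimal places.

Compute the Gram sums: Σt^2·t^2 = 6579, Σt^2·t = 829, Σt^2 = 123, Σt·t = 123, Σt = 13, Σ1 = 5.
Right-hand side: Σt^2·y = 19915, Σt·y = 2521, Σy = 369.
Inverting the 3×3 Gram matrix, [a, b, c]ᵀ = [107217/36038, 18857/36038, -13481/18019]ᵀ.

a = 2.98, b = 0.52, c = -0.75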